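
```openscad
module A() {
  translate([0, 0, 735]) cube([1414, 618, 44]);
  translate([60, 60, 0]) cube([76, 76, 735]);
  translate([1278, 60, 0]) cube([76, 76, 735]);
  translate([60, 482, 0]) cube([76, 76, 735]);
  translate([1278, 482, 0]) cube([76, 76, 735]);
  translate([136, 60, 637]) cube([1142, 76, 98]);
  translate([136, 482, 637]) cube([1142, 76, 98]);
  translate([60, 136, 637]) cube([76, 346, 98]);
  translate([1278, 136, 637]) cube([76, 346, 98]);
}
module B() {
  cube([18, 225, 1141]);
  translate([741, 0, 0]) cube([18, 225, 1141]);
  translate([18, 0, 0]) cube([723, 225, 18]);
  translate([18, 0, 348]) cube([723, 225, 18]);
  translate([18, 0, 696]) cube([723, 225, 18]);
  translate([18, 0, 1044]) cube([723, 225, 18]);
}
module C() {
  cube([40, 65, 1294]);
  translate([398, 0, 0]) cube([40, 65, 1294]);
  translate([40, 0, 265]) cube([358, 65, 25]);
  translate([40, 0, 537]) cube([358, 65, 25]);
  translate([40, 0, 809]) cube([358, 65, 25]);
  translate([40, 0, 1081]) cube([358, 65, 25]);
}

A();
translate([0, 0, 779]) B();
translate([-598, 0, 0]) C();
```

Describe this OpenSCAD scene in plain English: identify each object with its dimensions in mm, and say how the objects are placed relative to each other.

A is a rectangular dining table. The top is 1414×618×44 mm with its upper surface at z = 779 mm. It stands on four 76×76 mm square legs, each inset 60 mm from the nearest pair of top edges, running from the floor to the underside of the top. Four apron rails, 76 mm thick and 98 mm tall, run between adjacent legs with their top edges flush with the underside of the top and their outer faces flush with the legs' outer faces.

B is a bookshelf 759 mm wide overall, 225 mm deep and 1141 mm tall. The two sides are 18 mm thick vertical panels. 4 horizontal shelves of 18 mm thickness span between the inner faces of the sides; the lowest shelf sits on the floor and shelves are stacked with a clear vertical gap of 330 mm between each pair.

C is a wooden ladder with two side rails of 40×65 mm section and 1294 mm height, set 438 mm apart overall. Between them run 4 rectangular rungs (65 mm deep, 25 mm thick), front faces flush with the rails' −y face. The bottom of the first rung is 265 mm above the floor and each subsequent rung is 272 mm higher than the one below.

The bookshelf is on top of the table. The ladder is on the floor beside the table on its −x side.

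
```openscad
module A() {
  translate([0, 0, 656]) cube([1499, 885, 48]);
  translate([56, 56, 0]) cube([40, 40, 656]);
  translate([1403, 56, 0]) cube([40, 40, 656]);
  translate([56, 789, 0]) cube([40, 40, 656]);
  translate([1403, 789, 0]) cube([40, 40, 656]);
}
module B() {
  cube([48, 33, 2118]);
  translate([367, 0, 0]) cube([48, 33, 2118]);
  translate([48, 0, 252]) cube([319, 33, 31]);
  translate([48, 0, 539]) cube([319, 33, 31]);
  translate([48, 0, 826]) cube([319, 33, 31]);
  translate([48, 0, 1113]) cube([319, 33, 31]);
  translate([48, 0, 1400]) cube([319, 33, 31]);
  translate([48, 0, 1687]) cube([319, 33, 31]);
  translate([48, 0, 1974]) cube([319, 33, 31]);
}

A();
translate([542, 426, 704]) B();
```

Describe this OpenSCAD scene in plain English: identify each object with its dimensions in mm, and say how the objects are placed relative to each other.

A is a table: top 1499 mm (x) × 885 mm (y), 48 mm thick, upper face at z = 704 mm, on four 40×40 mm square legs, each inset 56 mm from the nearest pair of top edges, running from z = 0 to the bottom of the top.

B is a wooden ladder with two side rails of 48×33 mm section and 2118 mm height, set 415 mm apart overall. Between them run 7 rectangular rungs (33 mm deep, 31 mm thick), front faces flush with the rails' −y face. The bottom of the first rung is 252 mm above the floor and each subsequent rung is 287 mm higher than the one below.

The ladder is on top of the table, centred.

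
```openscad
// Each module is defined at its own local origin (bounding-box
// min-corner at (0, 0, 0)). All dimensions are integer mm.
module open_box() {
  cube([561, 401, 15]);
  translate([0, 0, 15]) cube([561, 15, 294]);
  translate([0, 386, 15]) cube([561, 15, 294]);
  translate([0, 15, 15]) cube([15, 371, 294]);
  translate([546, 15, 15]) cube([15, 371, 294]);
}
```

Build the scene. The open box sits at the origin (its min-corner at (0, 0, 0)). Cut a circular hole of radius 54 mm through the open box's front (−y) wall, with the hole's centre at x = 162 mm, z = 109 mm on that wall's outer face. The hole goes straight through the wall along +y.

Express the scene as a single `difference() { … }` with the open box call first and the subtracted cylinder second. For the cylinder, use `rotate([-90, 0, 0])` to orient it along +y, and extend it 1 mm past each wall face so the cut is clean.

difference() {
  open_box();
  translate([162, -1, 109]) rotate([-90, 0, 0]) cylinder(h = 17, r = 54);
}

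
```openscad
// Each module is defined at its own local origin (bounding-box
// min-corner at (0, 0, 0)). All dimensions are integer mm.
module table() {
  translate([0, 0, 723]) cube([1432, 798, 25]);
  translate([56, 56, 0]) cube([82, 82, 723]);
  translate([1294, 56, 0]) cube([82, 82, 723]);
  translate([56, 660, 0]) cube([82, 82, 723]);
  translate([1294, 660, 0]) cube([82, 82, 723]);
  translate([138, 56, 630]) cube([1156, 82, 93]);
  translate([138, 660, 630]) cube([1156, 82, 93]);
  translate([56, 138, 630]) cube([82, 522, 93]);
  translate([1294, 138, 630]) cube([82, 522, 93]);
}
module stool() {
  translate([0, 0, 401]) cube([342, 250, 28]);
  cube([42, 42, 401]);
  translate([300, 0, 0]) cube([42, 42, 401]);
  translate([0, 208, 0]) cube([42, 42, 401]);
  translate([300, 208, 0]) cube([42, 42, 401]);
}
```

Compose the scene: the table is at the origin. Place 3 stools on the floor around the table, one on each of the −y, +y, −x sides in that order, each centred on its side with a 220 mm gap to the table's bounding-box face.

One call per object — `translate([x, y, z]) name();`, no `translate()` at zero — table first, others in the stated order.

table();
translate([545, -470, 0]) stool();
translate([545, 1018, 0]) stool();
translate([-562, 274, 0]) stool();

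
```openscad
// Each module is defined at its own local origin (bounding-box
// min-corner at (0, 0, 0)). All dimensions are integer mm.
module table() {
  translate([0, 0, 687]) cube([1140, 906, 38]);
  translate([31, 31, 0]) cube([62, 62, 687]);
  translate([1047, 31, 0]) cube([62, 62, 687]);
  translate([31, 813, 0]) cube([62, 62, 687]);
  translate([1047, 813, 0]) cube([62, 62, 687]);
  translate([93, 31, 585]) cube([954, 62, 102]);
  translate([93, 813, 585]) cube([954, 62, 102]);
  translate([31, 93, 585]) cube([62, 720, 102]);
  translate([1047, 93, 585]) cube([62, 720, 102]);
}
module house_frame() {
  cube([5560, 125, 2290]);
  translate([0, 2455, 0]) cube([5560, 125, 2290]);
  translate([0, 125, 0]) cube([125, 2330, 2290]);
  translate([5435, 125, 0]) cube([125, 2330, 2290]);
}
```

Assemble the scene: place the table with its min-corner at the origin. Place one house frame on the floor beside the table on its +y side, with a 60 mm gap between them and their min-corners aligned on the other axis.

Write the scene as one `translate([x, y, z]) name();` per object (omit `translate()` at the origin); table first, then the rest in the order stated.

table();
translate([0, 966, 0]) house_frame();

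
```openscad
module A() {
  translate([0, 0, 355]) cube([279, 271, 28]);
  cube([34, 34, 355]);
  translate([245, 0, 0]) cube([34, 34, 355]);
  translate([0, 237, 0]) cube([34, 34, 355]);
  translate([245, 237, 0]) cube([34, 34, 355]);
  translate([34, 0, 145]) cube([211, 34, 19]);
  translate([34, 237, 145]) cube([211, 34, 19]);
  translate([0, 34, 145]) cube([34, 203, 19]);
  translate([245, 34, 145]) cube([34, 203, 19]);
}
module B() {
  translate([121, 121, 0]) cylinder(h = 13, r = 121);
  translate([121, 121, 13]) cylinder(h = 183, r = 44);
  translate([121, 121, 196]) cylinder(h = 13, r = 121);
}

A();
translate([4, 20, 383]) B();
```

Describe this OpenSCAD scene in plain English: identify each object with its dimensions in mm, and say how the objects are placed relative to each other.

A is a four-legged stool. The seat is a 279×271×28 mm slab whose top surface is at z = 383 mm; four square legs, each 34×34 mm in cross-section, run from the floor (z = 0) to the underside of the seat, each flush with a corner of the seat. Four stretchers, 34 mm wide and 19 mm tall, connect adjacent legs with their undersides at z = 145 mm, each running between the inner faces of the legs it joins and aligned with the legs' outer faces on the other axis.

B is a spool: two coaxial disc flanges of radius 121 mm and thickness 13 mm, joined by a core cylinder of radius 44 mm and height 183 mm. The lower flange rests on z = 0 and the three cylinders share a vertical axis.

The spool is on top of the stool.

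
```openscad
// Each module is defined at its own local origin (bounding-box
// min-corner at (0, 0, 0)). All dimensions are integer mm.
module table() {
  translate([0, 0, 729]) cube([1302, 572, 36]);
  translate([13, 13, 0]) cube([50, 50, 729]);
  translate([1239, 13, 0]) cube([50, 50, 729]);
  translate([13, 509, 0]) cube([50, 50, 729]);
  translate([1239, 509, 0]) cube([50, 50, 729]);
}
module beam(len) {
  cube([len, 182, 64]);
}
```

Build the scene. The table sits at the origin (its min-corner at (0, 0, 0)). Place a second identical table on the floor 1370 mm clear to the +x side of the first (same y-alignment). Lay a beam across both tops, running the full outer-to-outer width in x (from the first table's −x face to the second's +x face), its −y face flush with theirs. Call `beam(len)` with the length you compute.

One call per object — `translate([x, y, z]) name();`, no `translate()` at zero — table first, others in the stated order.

table();
translate([2672, 0, 0]) table();
translate([0, 0, 765]) beam(3974);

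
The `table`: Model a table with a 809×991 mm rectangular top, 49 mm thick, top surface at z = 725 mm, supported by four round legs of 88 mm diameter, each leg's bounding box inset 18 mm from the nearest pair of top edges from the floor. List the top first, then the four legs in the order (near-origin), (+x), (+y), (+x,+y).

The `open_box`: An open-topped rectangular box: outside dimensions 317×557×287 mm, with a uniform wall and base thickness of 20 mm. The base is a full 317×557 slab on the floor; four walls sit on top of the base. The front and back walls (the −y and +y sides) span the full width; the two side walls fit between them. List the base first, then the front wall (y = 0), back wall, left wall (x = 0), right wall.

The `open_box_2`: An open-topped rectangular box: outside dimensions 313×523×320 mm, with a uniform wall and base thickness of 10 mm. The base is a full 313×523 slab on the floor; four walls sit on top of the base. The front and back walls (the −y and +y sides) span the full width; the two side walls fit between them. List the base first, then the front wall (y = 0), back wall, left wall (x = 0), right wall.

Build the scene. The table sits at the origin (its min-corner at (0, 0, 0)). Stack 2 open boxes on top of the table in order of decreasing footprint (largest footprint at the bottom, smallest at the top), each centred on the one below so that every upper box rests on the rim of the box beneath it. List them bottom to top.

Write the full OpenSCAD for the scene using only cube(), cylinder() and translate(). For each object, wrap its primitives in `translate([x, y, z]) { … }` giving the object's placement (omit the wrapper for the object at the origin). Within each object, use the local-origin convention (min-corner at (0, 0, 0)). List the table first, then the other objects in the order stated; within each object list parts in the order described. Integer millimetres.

translate([0, 0, 676]) cube([809, 991, 49]);
translate([62, 62, 0]) cylinder(h = 676, r = 44);
translate([747, 62, 0]) cylinder(h = 676, r = 44);
translate([62, 929, 0]) cylinder(h = 676, r = 44);
translate([747, 929, 0]) cylinder(h = 676, r = 44);
translate([246, 217, 725]) {
  cube([317, 557, 20]);
  translate([0, 0, 20]) cube([317, 20, 267]);
  translate([0, 537, 20]) cube([317, 20, 267]);
  translate([0, 20, 20]) cube([20, 517, 267]);
  translate([297, 20, 20]) cube([20, 517, 267]);
}
translate([248, 234, 1012]) {
  cube([313, 523, 10]);
  translate([0, 0, 10]) cube([313, 10, 310]);
  translate([0, 513, 10]) cube([313, 10, 310]);
  translate([0, 10, 10]) cube([10, 503, 310]);
  translate([303, 10, 10]) cube([10, 503, 310]);
}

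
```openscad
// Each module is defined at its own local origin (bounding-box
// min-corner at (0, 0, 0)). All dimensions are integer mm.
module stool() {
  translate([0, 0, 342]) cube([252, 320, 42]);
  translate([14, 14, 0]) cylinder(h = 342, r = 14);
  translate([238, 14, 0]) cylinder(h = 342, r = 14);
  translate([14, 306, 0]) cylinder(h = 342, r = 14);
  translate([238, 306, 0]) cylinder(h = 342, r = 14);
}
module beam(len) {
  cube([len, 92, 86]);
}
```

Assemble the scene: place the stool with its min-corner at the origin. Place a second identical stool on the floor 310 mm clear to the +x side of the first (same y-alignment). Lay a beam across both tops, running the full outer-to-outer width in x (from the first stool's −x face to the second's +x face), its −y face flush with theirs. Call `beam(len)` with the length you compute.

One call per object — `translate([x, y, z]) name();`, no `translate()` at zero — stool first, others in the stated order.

stool();
translate([562, 0, 0]) stool();
translate([0, 0, 384]) beam(814);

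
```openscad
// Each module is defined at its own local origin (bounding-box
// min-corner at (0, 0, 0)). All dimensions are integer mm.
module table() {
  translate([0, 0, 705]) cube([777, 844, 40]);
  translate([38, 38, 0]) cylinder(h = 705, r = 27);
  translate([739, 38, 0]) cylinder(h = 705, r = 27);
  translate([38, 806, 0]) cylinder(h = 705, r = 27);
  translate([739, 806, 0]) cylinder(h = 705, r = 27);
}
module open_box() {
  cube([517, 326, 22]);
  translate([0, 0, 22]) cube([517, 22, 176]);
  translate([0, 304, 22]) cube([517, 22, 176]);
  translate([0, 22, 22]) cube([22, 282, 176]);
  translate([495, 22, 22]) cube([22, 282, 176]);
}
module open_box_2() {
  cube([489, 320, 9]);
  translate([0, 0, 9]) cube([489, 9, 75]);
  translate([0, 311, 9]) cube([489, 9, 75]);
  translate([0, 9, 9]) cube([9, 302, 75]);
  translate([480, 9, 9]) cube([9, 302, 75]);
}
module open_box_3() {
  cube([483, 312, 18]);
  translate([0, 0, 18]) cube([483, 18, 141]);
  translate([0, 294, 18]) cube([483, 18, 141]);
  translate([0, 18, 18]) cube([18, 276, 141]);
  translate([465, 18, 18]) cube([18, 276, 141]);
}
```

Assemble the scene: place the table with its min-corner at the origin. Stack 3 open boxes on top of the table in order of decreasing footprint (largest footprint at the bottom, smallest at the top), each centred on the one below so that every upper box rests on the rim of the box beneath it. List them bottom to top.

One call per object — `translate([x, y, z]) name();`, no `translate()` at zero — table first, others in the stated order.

table();
translate([130, 259, 745]) open_box();
translate([144, 262, 943]) open_box_2();
translate([147, 266, 1027]) open_box_3();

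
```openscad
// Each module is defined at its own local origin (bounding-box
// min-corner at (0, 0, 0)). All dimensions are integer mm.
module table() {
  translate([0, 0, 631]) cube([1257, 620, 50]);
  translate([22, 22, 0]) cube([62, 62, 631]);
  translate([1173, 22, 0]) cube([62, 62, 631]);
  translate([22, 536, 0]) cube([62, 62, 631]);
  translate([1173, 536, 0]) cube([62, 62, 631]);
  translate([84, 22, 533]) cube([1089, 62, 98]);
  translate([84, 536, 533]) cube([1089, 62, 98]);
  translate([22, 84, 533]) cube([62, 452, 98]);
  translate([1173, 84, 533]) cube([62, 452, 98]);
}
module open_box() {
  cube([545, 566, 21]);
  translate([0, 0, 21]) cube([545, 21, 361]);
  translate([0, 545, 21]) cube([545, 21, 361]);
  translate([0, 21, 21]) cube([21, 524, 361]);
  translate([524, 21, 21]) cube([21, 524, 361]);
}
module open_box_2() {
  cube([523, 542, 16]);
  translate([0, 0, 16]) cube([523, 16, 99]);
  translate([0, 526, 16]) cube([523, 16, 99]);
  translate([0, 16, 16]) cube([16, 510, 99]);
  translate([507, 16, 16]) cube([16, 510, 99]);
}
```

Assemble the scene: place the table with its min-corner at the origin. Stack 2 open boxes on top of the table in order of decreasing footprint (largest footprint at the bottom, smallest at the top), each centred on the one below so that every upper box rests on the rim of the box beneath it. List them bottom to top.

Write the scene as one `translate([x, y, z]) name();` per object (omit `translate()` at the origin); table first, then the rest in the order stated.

table();
translate([356, 27, 681]) open_box();
translate([367, 39, 1063]) open_box_2();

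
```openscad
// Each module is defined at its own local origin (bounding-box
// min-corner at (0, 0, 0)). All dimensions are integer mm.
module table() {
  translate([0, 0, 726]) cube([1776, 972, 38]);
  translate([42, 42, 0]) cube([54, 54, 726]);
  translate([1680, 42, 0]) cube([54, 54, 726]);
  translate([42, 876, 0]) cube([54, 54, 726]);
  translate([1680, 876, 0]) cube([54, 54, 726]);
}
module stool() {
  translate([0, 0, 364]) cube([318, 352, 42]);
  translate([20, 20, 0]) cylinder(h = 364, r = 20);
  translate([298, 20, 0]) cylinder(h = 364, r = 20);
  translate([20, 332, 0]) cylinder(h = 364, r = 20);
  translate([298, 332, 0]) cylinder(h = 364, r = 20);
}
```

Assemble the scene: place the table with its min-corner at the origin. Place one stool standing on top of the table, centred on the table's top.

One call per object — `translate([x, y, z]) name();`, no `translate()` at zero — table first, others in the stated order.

table();
translate([729, 310, 764]) stool();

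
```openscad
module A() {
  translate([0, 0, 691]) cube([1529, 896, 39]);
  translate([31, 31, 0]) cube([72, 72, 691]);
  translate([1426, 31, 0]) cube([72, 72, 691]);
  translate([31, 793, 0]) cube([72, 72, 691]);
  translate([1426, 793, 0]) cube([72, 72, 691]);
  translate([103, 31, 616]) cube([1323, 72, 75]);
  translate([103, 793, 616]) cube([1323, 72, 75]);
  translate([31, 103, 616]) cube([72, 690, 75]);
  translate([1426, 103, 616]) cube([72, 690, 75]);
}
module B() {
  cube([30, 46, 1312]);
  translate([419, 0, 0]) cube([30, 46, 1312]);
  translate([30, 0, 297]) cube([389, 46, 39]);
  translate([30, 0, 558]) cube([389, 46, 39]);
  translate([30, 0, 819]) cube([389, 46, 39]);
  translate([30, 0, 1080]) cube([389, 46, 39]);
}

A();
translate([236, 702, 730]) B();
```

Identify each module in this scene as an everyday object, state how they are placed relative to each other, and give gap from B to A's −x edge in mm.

The ladder's min-x is at 236; the table's min-x is 0; gap = 236 mm.

A is a table. B is a ladder. The ladder is on top of the table. The gap from the ladder to the table's −x edge is 236 mm.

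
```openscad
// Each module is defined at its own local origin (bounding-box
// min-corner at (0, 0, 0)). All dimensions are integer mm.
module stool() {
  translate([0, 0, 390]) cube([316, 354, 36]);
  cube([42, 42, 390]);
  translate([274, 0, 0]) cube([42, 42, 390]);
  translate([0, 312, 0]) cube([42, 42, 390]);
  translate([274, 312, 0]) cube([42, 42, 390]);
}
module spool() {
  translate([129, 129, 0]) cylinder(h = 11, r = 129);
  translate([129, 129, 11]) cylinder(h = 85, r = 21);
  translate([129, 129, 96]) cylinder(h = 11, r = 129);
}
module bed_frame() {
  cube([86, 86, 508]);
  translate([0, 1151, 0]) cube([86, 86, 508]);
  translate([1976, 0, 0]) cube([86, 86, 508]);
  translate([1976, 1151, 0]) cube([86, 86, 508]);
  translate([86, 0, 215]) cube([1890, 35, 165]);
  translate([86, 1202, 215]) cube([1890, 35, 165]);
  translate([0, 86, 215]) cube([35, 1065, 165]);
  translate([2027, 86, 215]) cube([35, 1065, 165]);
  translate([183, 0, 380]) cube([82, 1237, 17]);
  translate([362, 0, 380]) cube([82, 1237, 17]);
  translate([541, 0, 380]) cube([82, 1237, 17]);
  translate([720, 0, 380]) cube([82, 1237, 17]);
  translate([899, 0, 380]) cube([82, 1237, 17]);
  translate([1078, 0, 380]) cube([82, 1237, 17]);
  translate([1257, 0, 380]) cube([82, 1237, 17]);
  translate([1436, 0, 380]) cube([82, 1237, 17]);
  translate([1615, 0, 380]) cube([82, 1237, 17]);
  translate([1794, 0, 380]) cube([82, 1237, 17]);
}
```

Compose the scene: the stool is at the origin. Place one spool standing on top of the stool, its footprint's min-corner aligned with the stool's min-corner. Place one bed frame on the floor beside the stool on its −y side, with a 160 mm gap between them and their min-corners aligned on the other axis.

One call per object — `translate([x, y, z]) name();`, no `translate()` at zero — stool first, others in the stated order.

stool();
translate([0, 0, 426]) spool();
translate([0, -1397, 0]) bed_frame();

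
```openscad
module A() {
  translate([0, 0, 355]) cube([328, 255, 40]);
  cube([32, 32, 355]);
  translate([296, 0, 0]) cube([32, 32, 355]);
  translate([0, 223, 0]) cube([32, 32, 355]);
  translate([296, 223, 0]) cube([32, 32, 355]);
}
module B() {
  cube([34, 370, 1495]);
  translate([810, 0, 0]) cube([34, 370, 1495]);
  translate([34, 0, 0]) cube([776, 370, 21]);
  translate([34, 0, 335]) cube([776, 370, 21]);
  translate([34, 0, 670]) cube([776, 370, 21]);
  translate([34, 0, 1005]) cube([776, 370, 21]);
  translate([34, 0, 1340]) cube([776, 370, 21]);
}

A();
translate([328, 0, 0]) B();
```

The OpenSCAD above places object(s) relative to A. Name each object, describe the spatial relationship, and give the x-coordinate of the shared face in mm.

The stool's +x face and the bookshelf's −x face are both at x = 328 mm.

A is a stool. B is a bookshelf. The bookshelf is against the stool's +x side, with their −y faces flush. The x-coordinate of the shared face is 328 mm.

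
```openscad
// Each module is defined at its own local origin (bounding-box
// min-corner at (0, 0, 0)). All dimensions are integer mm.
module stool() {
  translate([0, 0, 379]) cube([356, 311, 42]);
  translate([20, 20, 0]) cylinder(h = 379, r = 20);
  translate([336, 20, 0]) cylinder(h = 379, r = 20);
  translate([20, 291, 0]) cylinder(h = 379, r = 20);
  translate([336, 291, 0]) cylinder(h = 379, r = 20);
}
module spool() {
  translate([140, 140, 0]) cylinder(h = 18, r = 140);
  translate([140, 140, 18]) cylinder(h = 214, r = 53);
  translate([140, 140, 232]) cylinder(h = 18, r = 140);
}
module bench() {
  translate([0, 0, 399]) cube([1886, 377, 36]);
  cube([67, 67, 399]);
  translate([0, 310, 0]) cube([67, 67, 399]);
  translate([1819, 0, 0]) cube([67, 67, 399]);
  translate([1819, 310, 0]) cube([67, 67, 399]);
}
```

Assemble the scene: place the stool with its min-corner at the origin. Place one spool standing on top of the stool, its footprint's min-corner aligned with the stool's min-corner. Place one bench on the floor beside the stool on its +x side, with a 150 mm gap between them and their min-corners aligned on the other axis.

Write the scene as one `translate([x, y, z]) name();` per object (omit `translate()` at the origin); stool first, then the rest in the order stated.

stool();
translate([0, 0, 421]) spool();
translate([506, 0, 0]) bench();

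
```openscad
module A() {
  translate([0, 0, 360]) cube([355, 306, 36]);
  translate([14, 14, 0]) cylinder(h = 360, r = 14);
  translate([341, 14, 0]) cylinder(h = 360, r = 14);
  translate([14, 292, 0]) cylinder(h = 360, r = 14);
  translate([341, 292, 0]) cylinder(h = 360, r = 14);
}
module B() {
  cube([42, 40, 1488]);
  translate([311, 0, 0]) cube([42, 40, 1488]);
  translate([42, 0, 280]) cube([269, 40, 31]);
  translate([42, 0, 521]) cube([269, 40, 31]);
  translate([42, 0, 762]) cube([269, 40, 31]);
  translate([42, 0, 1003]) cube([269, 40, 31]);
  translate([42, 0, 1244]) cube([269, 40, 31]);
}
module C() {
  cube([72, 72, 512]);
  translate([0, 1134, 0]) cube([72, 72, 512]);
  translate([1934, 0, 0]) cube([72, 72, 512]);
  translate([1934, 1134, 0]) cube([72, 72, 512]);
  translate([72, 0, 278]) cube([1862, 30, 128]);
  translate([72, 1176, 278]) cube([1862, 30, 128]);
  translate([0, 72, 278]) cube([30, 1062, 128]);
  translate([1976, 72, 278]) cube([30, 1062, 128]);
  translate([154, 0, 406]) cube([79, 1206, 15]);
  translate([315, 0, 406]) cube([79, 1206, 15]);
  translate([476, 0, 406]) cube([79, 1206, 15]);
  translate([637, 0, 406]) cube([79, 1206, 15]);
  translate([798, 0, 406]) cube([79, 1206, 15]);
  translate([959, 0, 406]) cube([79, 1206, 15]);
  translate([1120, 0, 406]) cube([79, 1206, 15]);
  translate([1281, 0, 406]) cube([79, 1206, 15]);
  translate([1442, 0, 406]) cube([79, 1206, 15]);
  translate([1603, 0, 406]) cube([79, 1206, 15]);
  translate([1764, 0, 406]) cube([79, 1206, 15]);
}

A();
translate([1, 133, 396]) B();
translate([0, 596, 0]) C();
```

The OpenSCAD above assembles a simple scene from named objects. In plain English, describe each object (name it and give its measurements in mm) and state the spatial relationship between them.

A is a simple wooden stool: a rectangular seat 355 mm (x) by 306 mm (y), 36 mm thick, top face at z = 396 mm, on four round legs, each 28 mm in diameter. The legs rest on z = 0, each leg's axis is inset half a diameter from the nearest pair of seat edges (so the leg's bounding box is flush with the corner).

B is a wooden ladder with two side rails of 42×40 mm section and 1488 mm height, set 353 mm apart overall. Between them run 5 rectangular rungs (40 mm deep, 31 mm thick), front faces flush with the rails' −y face. The bottom of the first rung is 280 mm above the floor and each subsequent rung is 241 mm higher than the one below.

C is a bed frame 2006 mm long (x) by 1206 mm wide (y). Four 72×72 mm corner posts, 512 mm tall, at the corners of the footprint. Four rails of 30 mm thickness and 128 mm height run between adjacent posts with their undersides at z = 278 mm, their outer faces flush with the outside of the frame (the two x-running rails run between the posts' inner faces; the two y-running rails run between the posts' inner faces). 11 slats, each 79 mm wide (x) and 15 mm thick, lie across the top of the two x-running rails, running the full 1206 mm width of the frame in y; the slats are evenly spaced along x between the inner faces of the end posts with equal gaps (rounded down to the nearest mm) at the −x end and between each pair — any rounding remainder accumulates at the +x end.

The ladder is on top of the stool, centred. The bed frame is on the floor beside the stool on its +y side.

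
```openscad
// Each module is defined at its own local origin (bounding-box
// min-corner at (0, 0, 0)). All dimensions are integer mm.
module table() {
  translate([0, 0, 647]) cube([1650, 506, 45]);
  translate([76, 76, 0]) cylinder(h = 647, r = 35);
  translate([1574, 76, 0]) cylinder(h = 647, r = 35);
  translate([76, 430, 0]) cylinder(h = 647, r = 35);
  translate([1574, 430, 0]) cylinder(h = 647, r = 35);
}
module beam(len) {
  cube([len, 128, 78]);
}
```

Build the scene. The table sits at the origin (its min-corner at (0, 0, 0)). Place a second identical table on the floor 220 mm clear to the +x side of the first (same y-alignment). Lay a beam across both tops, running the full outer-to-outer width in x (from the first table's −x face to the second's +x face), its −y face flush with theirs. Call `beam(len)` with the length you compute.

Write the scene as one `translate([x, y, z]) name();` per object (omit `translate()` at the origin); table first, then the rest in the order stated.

table();
translate([1870, 0, 0]) table();
translate([0, 0, 692]) beam(3520);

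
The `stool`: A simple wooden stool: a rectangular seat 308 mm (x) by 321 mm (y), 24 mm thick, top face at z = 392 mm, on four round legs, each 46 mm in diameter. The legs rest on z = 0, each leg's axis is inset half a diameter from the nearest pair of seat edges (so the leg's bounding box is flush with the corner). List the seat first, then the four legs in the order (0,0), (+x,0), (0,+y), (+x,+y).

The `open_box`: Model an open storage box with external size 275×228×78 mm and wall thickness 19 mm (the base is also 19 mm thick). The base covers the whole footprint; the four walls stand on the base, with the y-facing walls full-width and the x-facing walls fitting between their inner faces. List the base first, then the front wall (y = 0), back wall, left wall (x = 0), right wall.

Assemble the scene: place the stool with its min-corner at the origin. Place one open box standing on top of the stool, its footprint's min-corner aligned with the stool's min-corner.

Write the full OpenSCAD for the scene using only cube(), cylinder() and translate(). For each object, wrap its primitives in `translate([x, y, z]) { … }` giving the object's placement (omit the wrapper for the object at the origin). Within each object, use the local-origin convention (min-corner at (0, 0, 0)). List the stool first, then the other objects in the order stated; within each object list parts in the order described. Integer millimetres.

translate([0, 0, 368]) cube([308, 321, 24]);
translate([23, 23, 0]) cylinder(h = 368, r = 23);
translate([285, 23, 0]) cylinder(h = 368, r = 23);
translate([23, 298, 0]) cylinder(h = 368, r = 23);
translate([285, 298, 0]) cylinder(h = 368, r = 23);
translate([0, 0, 392]) {
  cube([275, 228, 19]);
  translate([0, 0, 19]) cube([275, 19, 59]);
  translate([0, 209, 19]) cube([275, 19, 59]);
  translate([0, 19, 19]) cube([19, 190, 59]);
  translate([256, 19, 19]) cube([19, 190, 59]);
}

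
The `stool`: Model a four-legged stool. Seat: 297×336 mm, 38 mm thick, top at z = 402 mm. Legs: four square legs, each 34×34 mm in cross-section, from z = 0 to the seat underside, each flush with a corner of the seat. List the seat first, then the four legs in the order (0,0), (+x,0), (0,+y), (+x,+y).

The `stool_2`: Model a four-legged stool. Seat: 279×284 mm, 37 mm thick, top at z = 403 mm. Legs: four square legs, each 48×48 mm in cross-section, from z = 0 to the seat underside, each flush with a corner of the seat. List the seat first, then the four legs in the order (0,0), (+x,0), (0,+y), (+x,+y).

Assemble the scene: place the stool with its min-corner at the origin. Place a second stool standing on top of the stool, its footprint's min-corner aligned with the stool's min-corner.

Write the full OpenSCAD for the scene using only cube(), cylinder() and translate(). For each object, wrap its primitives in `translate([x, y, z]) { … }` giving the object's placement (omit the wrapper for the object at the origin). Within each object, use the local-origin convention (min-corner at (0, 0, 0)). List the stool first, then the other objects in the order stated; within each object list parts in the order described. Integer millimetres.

translate([0, 0, 364]) cube([297, 336, 38]);
cube([34, 34, 364]);
translate([263, 0, 0]) cube([34, 34, 364]);
translate([0, 302, 0]) cube([34, 34, 364]);
translate([263, 302, 0]) cube([34, 34, 364]);
translate([0, 0, 402]) {
  translate([0, 0, 366]) cube([279, 284, 37]);
  cube([48, 48, 366]);
  translate([231, 0, 0]) cube([48, 48, 366]);
  translate([0, 236, 0]) cube([48, 48, 366]);
  translate([231, 236, 0]) cube([48, 48, 366]);
}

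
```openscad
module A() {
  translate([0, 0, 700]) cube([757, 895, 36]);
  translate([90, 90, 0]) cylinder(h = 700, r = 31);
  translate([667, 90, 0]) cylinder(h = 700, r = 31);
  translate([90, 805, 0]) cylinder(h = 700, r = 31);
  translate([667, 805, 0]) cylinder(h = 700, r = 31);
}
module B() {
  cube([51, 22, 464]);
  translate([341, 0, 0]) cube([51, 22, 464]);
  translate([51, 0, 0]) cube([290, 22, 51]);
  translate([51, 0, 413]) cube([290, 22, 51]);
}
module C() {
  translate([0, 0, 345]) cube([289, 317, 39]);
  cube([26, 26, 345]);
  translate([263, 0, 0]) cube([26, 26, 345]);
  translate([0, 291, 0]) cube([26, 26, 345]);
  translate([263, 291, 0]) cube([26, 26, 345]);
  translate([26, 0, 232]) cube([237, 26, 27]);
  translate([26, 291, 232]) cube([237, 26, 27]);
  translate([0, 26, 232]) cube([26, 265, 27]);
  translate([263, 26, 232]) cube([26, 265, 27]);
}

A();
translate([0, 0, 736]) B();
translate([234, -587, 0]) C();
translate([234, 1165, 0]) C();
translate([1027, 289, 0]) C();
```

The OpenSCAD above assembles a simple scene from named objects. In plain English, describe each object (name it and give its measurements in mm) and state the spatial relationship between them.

A is a rectangular dining table. The top is 757×895×36 mm with its upper surface at z = 736 mm. It stands on four round legs of 62 mm diameter, each leg's bounding box inset 59 mm from the nearest pair of top edges, running from the floor to the underside of the top.

B is a picture frame with a 290×362 mm rectangular opening (x by z) and a uniform 51 mm border on every side. Frame depth is 22 mm along y. It is built from two vertical stiles running the full outside height and two horizontal rails spanning the gap between the stiles.

C is a four-legged stool. The seat is a 289×317×39 mm slab whose top surface is at z = 384 mm; four square legs, each 26×26 mm in cross-section, run from the floor (z = 0) to the underside of the seat, each flush with a corner of the seat. Four stretchers, 26 mm wide and 27 mm tall, connect adjacent legs with their undersides at z = 232 mm, each running between the inner faces of the legs it joins and aligned with the legs' outer faces on the other axis.

The picture frame is on top of the table. Three stools sit around the table at the −y, +y, +x sides.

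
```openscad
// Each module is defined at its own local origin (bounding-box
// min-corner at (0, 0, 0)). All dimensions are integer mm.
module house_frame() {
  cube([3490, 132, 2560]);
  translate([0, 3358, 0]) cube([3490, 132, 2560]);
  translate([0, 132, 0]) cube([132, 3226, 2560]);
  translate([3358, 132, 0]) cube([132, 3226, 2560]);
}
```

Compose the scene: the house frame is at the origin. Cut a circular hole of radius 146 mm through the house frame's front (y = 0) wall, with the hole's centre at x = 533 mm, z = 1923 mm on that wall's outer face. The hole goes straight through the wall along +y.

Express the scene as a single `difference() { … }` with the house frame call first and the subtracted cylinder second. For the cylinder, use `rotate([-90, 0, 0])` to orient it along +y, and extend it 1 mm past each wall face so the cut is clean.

difference() {
  house_frame();
  translate([533, -1, 1923]) rotate([-90, 0, 0]) cylinder(h = 134, r = 146);
}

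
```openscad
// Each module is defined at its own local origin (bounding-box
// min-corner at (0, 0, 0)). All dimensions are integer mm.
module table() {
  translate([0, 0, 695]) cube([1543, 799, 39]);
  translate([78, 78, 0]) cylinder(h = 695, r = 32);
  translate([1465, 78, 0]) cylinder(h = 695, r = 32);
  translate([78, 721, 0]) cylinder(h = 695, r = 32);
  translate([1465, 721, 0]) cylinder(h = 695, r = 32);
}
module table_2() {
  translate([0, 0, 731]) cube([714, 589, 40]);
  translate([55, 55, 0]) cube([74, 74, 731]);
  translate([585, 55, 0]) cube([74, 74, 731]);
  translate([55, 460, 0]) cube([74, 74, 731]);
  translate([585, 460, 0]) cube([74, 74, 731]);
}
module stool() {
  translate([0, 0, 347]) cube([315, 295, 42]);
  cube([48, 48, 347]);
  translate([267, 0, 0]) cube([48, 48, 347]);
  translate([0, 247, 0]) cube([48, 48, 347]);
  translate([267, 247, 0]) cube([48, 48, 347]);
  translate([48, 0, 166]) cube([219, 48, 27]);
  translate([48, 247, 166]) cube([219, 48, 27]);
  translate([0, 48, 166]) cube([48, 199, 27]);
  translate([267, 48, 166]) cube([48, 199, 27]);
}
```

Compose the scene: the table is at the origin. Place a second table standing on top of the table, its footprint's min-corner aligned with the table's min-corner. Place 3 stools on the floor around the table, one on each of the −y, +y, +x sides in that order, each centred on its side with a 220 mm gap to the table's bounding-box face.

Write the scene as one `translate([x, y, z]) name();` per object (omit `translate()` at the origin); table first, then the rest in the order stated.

table();
translate([0, 0, 734]) table_2();
translate([614, -515, 0]) stool();
translate([614, 1019, 0]) stool();
translate([1763, 252, 0]) stool();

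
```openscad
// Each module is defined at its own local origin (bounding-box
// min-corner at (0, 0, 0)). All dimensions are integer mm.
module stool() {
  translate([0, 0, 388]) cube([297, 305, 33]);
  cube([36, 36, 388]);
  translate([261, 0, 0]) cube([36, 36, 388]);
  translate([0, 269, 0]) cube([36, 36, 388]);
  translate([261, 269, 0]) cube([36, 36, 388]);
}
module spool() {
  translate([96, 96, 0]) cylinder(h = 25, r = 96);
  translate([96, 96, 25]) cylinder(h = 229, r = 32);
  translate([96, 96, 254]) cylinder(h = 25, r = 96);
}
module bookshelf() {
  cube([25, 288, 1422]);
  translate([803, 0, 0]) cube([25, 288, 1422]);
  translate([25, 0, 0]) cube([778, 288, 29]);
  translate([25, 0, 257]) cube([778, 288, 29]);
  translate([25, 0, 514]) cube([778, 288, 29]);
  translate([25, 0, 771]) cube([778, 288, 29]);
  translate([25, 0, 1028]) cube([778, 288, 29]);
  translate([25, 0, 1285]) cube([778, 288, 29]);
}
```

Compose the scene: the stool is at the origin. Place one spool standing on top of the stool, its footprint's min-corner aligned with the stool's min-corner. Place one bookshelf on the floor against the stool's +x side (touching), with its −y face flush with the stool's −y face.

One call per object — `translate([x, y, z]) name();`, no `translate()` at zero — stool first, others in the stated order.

stool();
translate([0, 0, 421]) spool();
translate([297, 0, 0]) bookshelf();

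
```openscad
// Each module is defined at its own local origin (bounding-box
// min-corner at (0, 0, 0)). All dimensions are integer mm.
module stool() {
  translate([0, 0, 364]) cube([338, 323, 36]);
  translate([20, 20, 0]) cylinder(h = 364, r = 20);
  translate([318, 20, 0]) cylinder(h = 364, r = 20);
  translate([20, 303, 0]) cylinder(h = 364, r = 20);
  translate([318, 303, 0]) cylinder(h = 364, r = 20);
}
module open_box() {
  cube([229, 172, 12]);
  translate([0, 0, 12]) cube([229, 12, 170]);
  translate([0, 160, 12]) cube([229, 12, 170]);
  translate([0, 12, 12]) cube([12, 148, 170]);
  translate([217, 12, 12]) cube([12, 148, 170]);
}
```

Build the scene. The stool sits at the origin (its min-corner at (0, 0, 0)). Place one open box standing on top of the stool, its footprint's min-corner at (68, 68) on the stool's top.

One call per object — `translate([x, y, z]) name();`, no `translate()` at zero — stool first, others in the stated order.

stool();
translate([68, 68, 400]) open_box();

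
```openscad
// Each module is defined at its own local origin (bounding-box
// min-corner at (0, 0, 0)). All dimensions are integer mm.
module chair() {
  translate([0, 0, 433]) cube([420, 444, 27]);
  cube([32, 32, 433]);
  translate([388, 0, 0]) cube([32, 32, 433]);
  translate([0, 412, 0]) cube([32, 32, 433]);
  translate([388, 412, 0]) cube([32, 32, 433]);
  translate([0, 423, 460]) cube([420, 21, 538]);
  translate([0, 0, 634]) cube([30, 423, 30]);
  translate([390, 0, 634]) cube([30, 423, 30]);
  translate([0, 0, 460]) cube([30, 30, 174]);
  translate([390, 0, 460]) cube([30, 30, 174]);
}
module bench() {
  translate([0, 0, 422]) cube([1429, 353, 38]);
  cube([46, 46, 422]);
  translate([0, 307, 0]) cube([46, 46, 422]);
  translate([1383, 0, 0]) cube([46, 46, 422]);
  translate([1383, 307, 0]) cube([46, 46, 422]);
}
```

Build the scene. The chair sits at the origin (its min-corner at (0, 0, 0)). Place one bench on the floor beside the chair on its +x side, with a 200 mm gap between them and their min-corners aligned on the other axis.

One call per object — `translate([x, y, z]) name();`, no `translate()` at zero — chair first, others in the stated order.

chair();
translate([620, 0, 0]) bench();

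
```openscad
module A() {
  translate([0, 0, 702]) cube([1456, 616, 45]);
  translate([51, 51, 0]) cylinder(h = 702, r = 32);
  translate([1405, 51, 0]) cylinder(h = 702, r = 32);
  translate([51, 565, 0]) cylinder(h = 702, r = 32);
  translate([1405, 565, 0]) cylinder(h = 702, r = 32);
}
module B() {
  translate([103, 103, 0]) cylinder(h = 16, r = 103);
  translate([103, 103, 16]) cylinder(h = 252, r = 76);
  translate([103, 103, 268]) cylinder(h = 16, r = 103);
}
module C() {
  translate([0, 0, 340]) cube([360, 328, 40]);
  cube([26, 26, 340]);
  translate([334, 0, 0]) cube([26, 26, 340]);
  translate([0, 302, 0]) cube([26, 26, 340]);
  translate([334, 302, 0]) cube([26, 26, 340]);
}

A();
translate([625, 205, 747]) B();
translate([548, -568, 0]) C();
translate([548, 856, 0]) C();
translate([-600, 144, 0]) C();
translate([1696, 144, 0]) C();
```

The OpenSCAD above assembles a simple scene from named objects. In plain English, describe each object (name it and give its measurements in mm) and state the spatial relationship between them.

A is a table: top 1456 mm (x) × 616 mm (y), 45 mm thick, upper face at z = 747 mm, on four round legs of 64 mm diameter, each leg's bounding box inset 19 mm from the nearest pair of top edges, running from z = 0 to the bottom of the top.

B is a spool: two coaxial disc flanges of radius 103 mm and thickness 16 mm, joined by a core cylinder of radius 76 mm and height 252 mm. The lower flange rests on z = 0 and the three cylinders share a vertical axis.

C is a four-legged stool. The seat is a 360×328×40 mm slab whose top surface is at z = 380 mm; four square legs, each 26×26 mm in cross-section, run from the floor (z = 0) to the underside of the seat, each flush with a corner of the seat.

The spool is on top of the table, centred. Four stools sit around the table at the −y, +y, −x, +x sides.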